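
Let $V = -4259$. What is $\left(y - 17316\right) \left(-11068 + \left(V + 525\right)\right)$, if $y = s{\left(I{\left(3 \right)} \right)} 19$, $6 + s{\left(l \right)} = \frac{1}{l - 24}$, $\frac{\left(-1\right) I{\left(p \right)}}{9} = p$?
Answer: $\frac{4386074366}{17} \approx 2.58 \cdot 10^{8}$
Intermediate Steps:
$I{\left(p \right)} = - 9 p$
$s{\left(l \right)} = -6 + \frac{1}{-24 + l}$ ($s{\left(l \right)} = -6 + \frac{1}{l - 24} = -6 + \frac{1}{-24 + l}$)
$y = - \frac{5833}{51}$ ($y = \frac{145 - 6 \left(\left(-9\right) 3\right)}{-24 - 27} \cdot 19 = \frac{145 - -162}{-24 - 27} \cdot 19 = \frac{145 + 162}{-51} \cdot 19 = \left(- \frac{1}{51}\right) 307 \cdot 19 = \left(- \frac{307}{51}\right) 19 = - \frac{5833}{51} \approx -114.37$)
$\left(y - 17316\right) \left(-11068 + \left(V + 525\right)\right) = \left(- \frac{5833}{51} - 17316\right) \left(-11068 + \left(-4259 + 525\right)\right) = - \frac{888949 \left(-11068 - 3734\right)}{51} = \left(- \frac{888949}{51}\right) \left(-14802\right) = \frac{4386074366}{17}$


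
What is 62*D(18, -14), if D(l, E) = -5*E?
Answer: 4340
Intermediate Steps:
62*D(18, -14) = 62*(-5*(-14)) = 62*70 = 4340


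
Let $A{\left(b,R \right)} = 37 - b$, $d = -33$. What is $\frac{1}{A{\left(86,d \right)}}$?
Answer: $- \frac{1}{49} \approx -0.020408$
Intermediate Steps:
$\frac{1}{A{\left(86,d \right)}} = \frac{1}{37 - 86} = \frac{1}{-49} = - \frac{1}{49}$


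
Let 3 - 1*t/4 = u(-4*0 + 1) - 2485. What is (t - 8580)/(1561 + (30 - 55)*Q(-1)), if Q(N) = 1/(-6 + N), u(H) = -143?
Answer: 1701/1369 ≈ 1.2425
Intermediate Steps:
t = 10524 (t = 12 - 4*(-143 - 2485) = 12 - 4*(-2628) = 12 + 10512 = 10524)
(t - 8580)/(1561 + (30 - 55)*Q(-1)) = (10524 - 8580)/(1561 + (30 - 55)/(-6 - 1)) = 1944/(1561 - 25/(-7)) = 1944/(1561 - 25*(-⅐)) = 1944/(1561 + 25/7) = 1944/(10952/7) = 1944*(7/10952) = 1701/1369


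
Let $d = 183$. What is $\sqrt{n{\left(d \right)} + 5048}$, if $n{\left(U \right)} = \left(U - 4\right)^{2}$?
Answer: $3 \sqrt{4121} \approx 192.58$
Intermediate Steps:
$n{\left(U \right)} = \left(-4 + U\right)^{2}$
$\sqrt{n{\left(d \right)} + 5048} = \sqrt{\left(-4 + 183\right)^{2} + 5048} = \sqrt{179^{2} + 5048} = \sqrt{32041 + 5048} = \sqrt{37089} = 3 \sqrt{4121}$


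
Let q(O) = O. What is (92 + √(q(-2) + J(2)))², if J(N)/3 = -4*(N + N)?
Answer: 8414 + 920*I*√2 ≈ 8414.0 + 1301.1*I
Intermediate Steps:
J(N) = -24*N (J(N) = 3*(-4*(N + N)) = 3*(-8*N) = -24*N)
(92 + √(q(-2) + J(2)))² = (92 + √(-2 - 24*2))² = (92 + √(-2 - 48))² = (92 + √(-50))² = (92 + 5*I*√2)²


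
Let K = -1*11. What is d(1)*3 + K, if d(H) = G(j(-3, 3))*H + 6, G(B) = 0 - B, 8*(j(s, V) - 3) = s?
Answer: -7/8 ≈ -0.87500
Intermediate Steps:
j(s, V) = 3 + s/8
K = -11
G(B) = -B
d(H) = 6 - 21*H/8 (d(H) = (-(3 + (1/8)*(-3)))*H + 6 = (-(3 - 3/8))*H + 6 = (-1*21/8)*H + 6 = -21*H/8 + 6 = 6 - 21*H/8)
d(1)*3 + K = (6 - 21/8*1)*3 - 11 = (6 - 21/8)*3 - 11 = (27/8)*3 - 11 = 81/8 - 11 = -7/8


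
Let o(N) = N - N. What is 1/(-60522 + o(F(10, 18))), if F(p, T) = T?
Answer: -1/60522 ≈ -1.6523e-5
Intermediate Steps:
o(N) = 0
1/(-60522 + o(F(10, 18))) = 1/(-60522 + 0) = 1/(-60522) = -1/60522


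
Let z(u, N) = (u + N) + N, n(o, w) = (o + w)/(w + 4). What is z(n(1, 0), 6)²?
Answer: 2401/16 ≈ 150.06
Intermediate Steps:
n(o, w) = (o + w)/(4 + w)
z(u, N) = u + 2*N (z(u, N) = (N + u) + N = u + 2*N)
z(n(1, 0), 6)² = ((1 + 0)/(4 + 0) + 2*6)² = (1/4 + 12)² = ((¼)*1 + 12)² = (¼ + 12)² = (49/4)² = 2401/16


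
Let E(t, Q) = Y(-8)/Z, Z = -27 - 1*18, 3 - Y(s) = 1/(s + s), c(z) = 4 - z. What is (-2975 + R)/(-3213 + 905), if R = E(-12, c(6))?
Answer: 2142049/1661760 ≈ 1.2890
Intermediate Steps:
Y(s) = 3 - 1/(2*s) (Y(s) = 3 - 1/(s + s) = 3 - 1/(2*s))
Z = -45 (Z = -27 - 18 = -45)
E(t, Q) = -49/720 (E(t, Q) = (3 - ½/(-8))/(-45) = (3 - ½*(-⅛))*(-1/45) = (3 + 1/16)*(-1/45) = (49/16)*(-1/45) = -49/720)
R = -49/720 ≈ -0.068056
(-2975 + R)/(-3213 + 905) = (-2975 - 49/720)/(-3213 + 905) = -2142049/720/(-2308) = -2142049/720*(-1/2308) = 2142049/1661760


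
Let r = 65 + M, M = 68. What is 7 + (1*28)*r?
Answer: 3731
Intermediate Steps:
r = 133 (r = 65 + 68 = 133)
7 + (1*28)*r = 7 + (1*28)*133 = 7 + 28*133 = 7 + 3724 = 3731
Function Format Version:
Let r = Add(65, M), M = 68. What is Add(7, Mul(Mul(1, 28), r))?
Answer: 3731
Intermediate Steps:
r = 133 (r = Add(65, 68) = 133)
Add(7, Mul(Mul(1, 28), r)) = Add(7, Mul(Mul(1, 28), 133)) = Add(7, Mul(28, 133)) = Add(7, 3724) = 3731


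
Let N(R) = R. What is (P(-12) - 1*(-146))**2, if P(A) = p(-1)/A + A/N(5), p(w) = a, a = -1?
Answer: 74321641/3600 ≈ 20645.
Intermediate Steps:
p(w) = -1
P(A) = -1/A + A/5
(P(-12) - 1*(-146))**2 = ((-1/(-12) + (1/5)*(-12)) - 1*(-146))**2 = ((-1*(-1/12) - 12/5) + 146)**2 = ((1/12 - 12/5) + 146)**2 = (-139/60 + 146)**2 = (8621/60)**2 = 74321641/3600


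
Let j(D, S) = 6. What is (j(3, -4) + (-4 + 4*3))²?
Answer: 196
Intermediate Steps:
(j(3, -4) + (-4 + 4*3))² = (6 + (-4 + 4*3))² = (6 + (-4 + 12))² = (6 + 8)² = 14² = 196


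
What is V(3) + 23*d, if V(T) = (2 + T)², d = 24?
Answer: 577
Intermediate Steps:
V(3) + 23*d = (2 + 3)² + 23*24 = 5² + 552 = 25 + 552 = 577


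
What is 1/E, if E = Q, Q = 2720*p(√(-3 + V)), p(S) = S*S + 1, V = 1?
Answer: -1/2720 ≈ -0.00036765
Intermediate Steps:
p(S) = 1 + S² (p(S) = S² + 1 = 1 + S²)
Q = -2720 (Q = 2720*(1 + (√(-3 + 1))²) = 2720*(1 + (√(-2))²) = 2720*(1 + (I*√2)²) = 2720*(1 - 2) = 2720*(-1) = -2720)
E = -2720
1/E = 1/(-2720) = -1/2720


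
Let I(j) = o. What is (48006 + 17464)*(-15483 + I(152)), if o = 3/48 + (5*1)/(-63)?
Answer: -510891249535/504 ≈ -1.0137e+9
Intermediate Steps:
o = -17/1008 (o = 3*(1/48) + 5*(-1/63) = 1/16 - 5/63 = -17/1008 ≈ -0.016865)
I(j) = -17/1008
(48006 + 17464)*(-15483 + I(152)) = (48006 + 17464)*(-15483 - 17/1008) = 65470*(-15606881/1008) = -510891249535/504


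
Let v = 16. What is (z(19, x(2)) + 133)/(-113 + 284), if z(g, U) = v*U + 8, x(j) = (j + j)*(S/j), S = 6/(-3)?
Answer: 77/171 ≈ 0.45029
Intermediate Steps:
S = -2 (S = 6*(-1/3) = -2)
x(j) = -4 (x(j) = (j + j)*(-2/j) = (2*j)*(-2/j) = -4)
z(g, U) = 8 + 16*U (z(g, U) = 16*U + 8 = 8 + 16*U)
(z(19, x(2)) + 133)/(-113 + 284) = ((8 + 16*(-4)) + 133)/(-113 + 284) = ((8 - 64) + 133)/171 = (-56 + 133)*(1/171) = 77*(1/171) = 77/171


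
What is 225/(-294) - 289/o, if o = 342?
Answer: -13493/8379 ≈ -1.6103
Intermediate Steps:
225/(-294) - 289/o = 225/(-294) - 289/342 = 225*(-1/294) - 289*1/342 = -75/98 - 289/342 = -13493/8379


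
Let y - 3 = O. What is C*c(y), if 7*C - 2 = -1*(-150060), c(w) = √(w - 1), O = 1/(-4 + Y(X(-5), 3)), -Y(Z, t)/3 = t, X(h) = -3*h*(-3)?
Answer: 750310*√13/91 ≈ 29728.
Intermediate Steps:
X(h) = 9*h
Y(Z, t) = -3*t
O = -1/13 (O = 1/(-4 - 3*3) = 1/(-4 - 9) = 1/(-13) = -1/13 ≈ -0.076923)
y = 38/13 (y = 3 - 1/13 = 38/13 ≈ 2.9231)
c(w) = √(-1 + w)
C = 150062/7 (C = 2/7 + (-1*(-150060))/7 = 2/7 + (⅐)*150060 = 2/7 + 150060/7 = 150062/7 ≈ 21437.)
C*c(y) = 150062*√(-1 + 38/13)/7 = 150062*√(25/13)/7 = 150062*(5*√13/13)/7 = 750310*√13/91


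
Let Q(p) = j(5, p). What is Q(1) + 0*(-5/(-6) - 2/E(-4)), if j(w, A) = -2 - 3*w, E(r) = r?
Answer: -17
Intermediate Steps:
Q(p) = -17 (Q(p) = -2 - 3*5 = -2 - 15 = -17)
Q(1) + 0*(-5/(-6) - 2/E(-4)) = -17 + 0*(-5/(-6) - 2/(-4)) = -17 + 0*(-5*(-⅙) - 2*(-¼)) = -17 + 0*(⅚ + ½) = -17 + 0*(4/3) = -17 + 0 = -17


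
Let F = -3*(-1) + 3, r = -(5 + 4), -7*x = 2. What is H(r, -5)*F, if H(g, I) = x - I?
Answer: 198/7 ≈ 28.286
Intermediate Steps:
x = -2/7 (x = -⅐*2 = -2/7 ≈ -0.28571)
r = -9 (r = -1*9 = -9)
F = 6 (F = 3 + 3 = 6)
H(g, I) = -2/7 - I
H(r, -5)*F = (-2/7 - 1*(-5))*6 = (-2/7 + 5)*6 = (33/7)*6 = 198/7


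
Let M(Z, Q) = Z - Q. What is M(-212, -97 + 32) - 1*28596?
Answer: -28743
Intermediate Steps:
M(-212, -97 + 32) - 1*28596 = (-212 - (-97 + 32)) - 1*28596 = (-212 - 1*(-65)) - 28596 = (-212 + 65) - 28596 = -147 - 28596 = -28743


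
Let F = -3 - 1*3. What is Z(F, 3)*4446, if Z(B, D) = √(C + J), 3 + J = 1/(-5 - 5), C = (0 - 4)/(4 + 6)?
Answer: 2223*I*√14 ≈ 8317.7*I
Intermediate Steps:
F = -6 (F = -3 - 3 = -6)
C = -⅖ (C = -4/10 = -4*⅒ = -⅖ ≈ -0.40000)
J = -31/10 (J = -3 + 1/(-5 - 5) = -3 + 1/(-10) = -3 - ⅒ = -31/10 ≈ -3.1000)
Z(B, D) = I*√14/2 (Z(B, D) = √(-⅖ - 31/10) = √(-7/2) = I*√14/2)
Z(F, 3)*4446 = (I*√14/2)*4446 = 2223*I*√14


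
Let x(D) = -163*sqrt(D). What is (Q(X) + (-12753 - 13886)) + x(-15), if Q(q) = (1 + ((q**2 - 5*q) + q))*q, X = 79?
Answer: 441515 - 163*I*sqrt(15) ≈ 4.4152e+5 - 631.3*I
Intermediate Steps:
Q(q) = q*(1 + q**2 - 4*q) (Q(q) = (1 + (q**2 - 4*q))*q = (1 + q**2 - 4*q)*q = q*(1 + q**2 - 4*q))
(Q(X) + (-12753 - 13886)) + x(-15) = (79*(1 + 79**2 - 4*79) + (-12753 - 13886)) - 163*I*sqrt(15) = (79*(1 + 6241 - 316) - 26639) - 163*I*sqrt(15) = (79*5926 - 26639) - 163*I*sqrt(15) = (468154 - 26639) - 163*I*sqrt(15) = 441515 - 163*I*sqrt(15)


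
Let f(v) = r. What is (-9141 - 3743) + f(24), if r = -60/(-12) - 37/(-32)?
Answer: -412091/32 ≈ -12878.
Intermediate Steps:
r = 197/32 (r = -60*(-1/12) - 37*(-1/32) = 5 + 37/32 = 197/32 ≈ 6.1563)
f(v) = 197/32
(-9141 - 3743) + f(24) = (-9141 - 3743) + 197/32 = -12884 + 197/32 = -412091/32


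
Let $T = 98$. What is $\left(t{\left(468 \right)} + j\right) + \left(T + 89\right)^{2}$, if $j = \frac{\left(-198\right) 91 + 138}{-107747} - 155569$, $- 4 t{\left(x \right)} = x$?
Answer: $- \frac{13006876719}{107747} \approx -1.2072 \cdot 10^{5}$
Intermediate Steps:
$t{\left(x \right)} = - \frac{x}{4}$
$j = - \frac{16762075163}{107747}$ ($j = \left(-18018 + 138\right) \left(- \frac{1}{107747}\right) - 155569 = \left(-17880\right) \left(- \frac{1}{107747}\right) - 155569 = \frac{17880}{107747} - 155569 = - \frac{16762075163}{107747} \approx -1.5557 \cdot 10^{5}$)
$\left(t{\left(468 \right)} + j\right) + \left(T + 89\right)^{2} = \left(\left(- \frac{1}{4}\right) 468 - \frac{16762075163}{107747}\right) + \left(98 + 89\right)^{2} = \left(-117 - \frac{16762075163}{107747}\right) + 187^{2} = - \frac{16774681562}{107747} + 34969 = - \frac{13006876719}{107747}$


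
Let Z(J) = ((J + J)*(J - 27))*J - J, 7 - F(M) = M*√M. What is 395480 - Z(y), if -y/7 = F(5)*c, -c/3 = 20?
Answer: -438128515180 + 200852565900*√5 ≈ 1.0991e+10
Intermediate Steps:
c = -60 (c = -3*20 = -60)
F(M) = 7 - M^(3/2) (F(M) = 7 - M*√M = 7 - M^(3/2))
y = 2940 - 2100*√5 (y = -7*(7 - 5^(3/2))*(-60) = -7*(7 - 5*√5)*(-60) = -7*(-420 + 300*√5) = 2940 - 2100*√5 ≈ -1755.7)
Z(J) = -J + 2*J²*(-27 + J) (Z(J) = ((2*J)*(-27 + J))*J - J = (2*J*(-27 + J))*J - J = 2*J²*(-27 + J) - J = -J + 2*J²*(-27 + J))
395480 - Z(y) = 395480 - (2940 - 2100*√5)*(-1 - 54*(2940 - 2100*√5) + 2*(2940 - 2100*√5)²) = 395480 - (2940 - 2100*√5)*(-1 + (-158760 + 113400*√5) + 2*(2940 - 2100*√5)²) = 395480 - (2940 - 2100*√5)*(-158761 + 2*(2940 - 2100*√5)² + 113400*√5)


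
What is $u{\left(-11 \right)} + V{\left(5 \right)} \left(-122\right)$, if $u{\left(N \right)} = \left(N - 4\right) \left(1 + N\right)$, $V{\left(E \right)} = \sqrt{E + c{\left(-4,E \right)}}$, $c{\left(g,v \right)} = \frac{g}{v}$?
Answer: $150 - \frac{122 \sqrt{105}}{5} \approx -100.03$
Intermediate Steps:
$V{\left(E \right)} = \sqrt{E - \frac{4}{E}}$
$u{\left(N \right)} = \left(1 + N\right) \left(-4 + N\right)$ ($u{\left(N \right)} = \left(-4 + N\right) \left(1 + N\right) = \left(1 + N\right) \left(-4 + N\right)$)
$u{\left(-11 \right)} + V{\left(5 \right)} \left(-122\right) = \left(-4 + \left(-11\right)^{2} - -33\right) + \sqrt{5 - \frac{4}{5}} \left(-122\right) = \left(-4 + 121 + 33\right) + \sqrt{5 - \frac{4}{5}} \left(-122\right) = 150 + \sqrt{5 - \frac{4}{5}} \left(-122\right) = 150 + \sqrt{\frac{21}{5}} \left(-122\right) = 150 + \frac{\sqrt{105}}{5} \left(-122\right) = 150 - \frac{122 \sqrt{105}}{5}$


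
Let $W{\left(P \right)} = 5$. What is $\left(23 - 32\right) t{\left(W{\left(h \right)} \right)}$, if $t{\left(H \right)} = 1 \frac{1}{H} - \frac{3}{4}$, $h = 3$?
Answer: $\frac{99}{20} \approx 4.95$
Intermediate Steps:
$t{\left(H \right)} = - \frac{3}{4} + \frac{1}{H}$ ($t{\left(H \right)} = \frac{1}{H} - \frac{3}{4} = - \frac{3}{4} + \frac{1}{H}$)
$\left(23 - 32\right) t{\left(W{\left(h \right)} \right)} = \left(23 - 32\right) \left(- \frac{3}{4} + \frac{1}{5}\right) = - 9 \left(- \frac{3}{4} + \frac{1}{5}\right) = \left(-9\right) \left(- \frac{11}{20}\right) = \frac{99}{20}$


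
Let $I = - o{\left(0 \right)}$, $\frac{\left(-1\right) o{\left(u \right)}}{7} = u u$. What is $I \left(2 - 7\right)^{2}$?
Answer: $0$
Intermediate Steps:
$o{\left(u \right)} = - 7 u^{2}$ ($o{\left(u \right)} = - 7 u u = - 7 u^{2}$)
$I = 0$ ($I = - \left(-7\right) 0^{2} = - \left(-7\right) 0 = \left(-1\right) 0 = 0$)
$I \left(2 - 7\right)^{2} = 0 \left(2 - 7\right)^{2} = 0 \left(-5\right)^{2} = 0 \cdot 25 = 0$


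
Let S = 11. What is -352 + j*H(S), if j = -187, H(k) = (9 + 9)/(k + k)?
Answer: -505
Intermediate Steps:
H(k) = 9/k (H(k) = 18/((2*k)) = 18*(1/(2*k)) = 9/k)
-352 + j*H(S) = -352 - 1683/11 = -352 - 187*9/11 = -352 - 153 = -505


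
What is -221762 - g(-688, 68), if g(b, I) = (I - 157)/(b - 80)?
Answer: -170313305/768 ≈ -2.2176e+5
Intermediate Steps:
g(b, I) = (-157 + I)/(-80 + b)
-221762 - g(-688, 68) = -221762 - (-157 + 68)/(-80 - 688) = -221762 - (-89)/(-768) = -221762 - (-1)*(-89)/768 = -221762 - 1*89/768 = -221762 - 89/768 = -170313305/768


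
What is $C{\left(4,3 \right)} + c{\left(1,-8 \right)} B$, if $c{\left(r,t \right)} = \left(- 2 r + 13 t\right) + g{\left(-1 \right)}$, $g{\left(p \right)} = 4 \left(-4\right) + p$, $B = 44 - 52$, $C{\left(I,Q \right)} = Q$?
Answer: $987$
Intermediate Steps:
$B = -8$ ($B = 44 - 52 = -8$)
$g{\left(p \right)} = -16 + p$
$c{\left(r,t \right)} = -17 - 2 r + 13 t$ ($c{\left(r,t \right)} = \left(- 2 r + 13 t\right) - 17 = -17 - 2 r + 13 t$)
$C{\left(4,3 \right)} + c{\left(1,-8 \right)} B = 3 + \left(-17 - 2 + 13 \left(-8\right)\right) \left(-8\right) = 3 + \left(-17 - 2 - 104\right) \left(-8\right) = 3 - -984 = 3 + 984 = 987$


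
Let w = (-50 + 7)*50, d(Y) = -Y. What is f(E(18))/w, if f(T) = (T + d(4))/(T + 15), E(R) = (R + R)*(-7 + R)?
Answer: -196/441825 ≈ -0.00044361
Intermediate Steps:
E(R) = 2*R*(-7 + R) (E(R) = (2*R)*(-7 + R) = 2*R*(-7 + R))
w = -2150 (w = -43*50 = -2150)
f(T) = (-4 + T)/(15 + T) (f(T) = (T - 1*4)/(T + 15) = (T - 4)/(15 + T) = (-4 + T)/(15 + T))
f(E(18))/w = ((-4 + 2*18*(-7 + 18))/(15 + 2*18*(-7 + 18)))/(-2150) = ((-4 + 2*18*11)/(15 + 2*18*11))*(-1/2150) = ((-4 + 396)/(15 + 396))*(-1/2150) = (392/411)*(-1/2150) = -196/441825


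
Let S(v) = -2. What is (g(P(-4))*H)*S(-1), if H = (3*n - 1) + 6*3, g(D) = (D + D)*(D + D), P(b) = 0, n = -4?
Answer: 0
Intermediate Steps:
g(D) = 4*D² (g(D) = (2*D)*(2*D) = 4*D²)
H = 5 (H = (3*(-4) - 1) + 6*3 = (-12 - 1) + 18 = -13 + 18 = 5)
(g(P(-4))*H)*S(-1) = ((4*0²)*5)*(-2) = ((4*0)*5)*(-2) = (0*5)*(-2) = 0*(-2) = 0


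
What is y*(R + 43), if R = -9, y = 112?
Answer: 3808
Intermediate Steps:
y*(R + 43) = 112*(-9 + 43) = 112*34 = 3808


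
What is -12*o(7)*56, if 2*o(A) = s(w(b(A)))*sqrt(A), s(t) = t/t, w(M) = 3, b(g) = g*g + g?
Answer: -336*sqrt(7) ≈ -888.97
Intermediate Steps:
b(g) = g + g**2 (b(g) = g**2 + g = g + g**2)
s(t) = 1
o(A) = sqrt(A)/2 (o(A) = (1*sqrt(A))/2 = sqrt(A)/2)
-12*o(7)*56 = -6*sqrt(7)*56 = -336*sqrt(7)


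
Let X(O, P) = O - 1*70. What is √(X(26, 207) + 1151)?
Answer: 3*√123 ≈ 33.272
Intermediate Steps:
X(O, P) = -70 + O (X(O, P) = O - 70 = -70 + O)
√(X(26, 207) + 1151) = √((-70 + 26) + 1151) = √(-44 + 1151) = √1107 = 3*√123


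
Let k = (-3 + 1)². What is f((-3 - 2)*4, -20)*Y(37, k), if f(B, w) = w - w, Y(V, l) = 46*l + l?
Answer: 0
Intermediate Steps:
k = 4 (k = (-2)² = 4)
Y(V, l) = 47*l
f(B, w) = 0
f((-3 - 2)*4, -20)*Y(37, k) = 0*(47*4) = 0*188 = 0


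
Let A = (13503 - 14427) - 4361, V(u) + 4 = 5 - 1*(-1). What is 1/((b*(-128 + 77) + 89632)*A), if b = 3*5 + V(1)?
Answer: -1/469123025 ≈ -2.1316e-9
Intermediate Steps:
V(u) = 2 (V(u) = -4 + (5 - 1*(-1)) = -4 + (5 + 1) = -4 + 6 = 2)
b = 17 (b = 3*5 + 2 = 15 + 2 = 17)
A = -5285 (A = -924 - 4361 = -5285)
1/((b*(-128 + 77) + 89632)*A) = 1/((17*(-128 + 77) + 89632)*(-5285)) = -1/5285/(17*(-51) + 89632) = -1/5285/(-867 + 89632) = -1/5285/88765 = (1/88765)*(-1/5285) = -1/469123025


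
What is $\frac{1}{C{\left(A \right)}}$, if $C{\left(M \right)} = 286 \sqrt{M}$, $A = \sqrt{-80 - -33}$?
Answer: $- \frac{47^{\frac{3}{4}} i^{\frac{3}{2}}}{13442} \approx 0.00094427 - 0.00094427 i$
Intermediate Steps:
$A = i \sqrt{47}$ ($A = \sqrt{-80 + \left(-18 + 51\right)} = \sqrt{-80 + 33} = \sqrt{-47} = i \sqrt{47} \approx 6.8557 i$)
$\frac{1}{C{\left(A \right)}} = \frac{1}{286 \sqrt{i \sqrt{47}}} = \frac{1}{286 \sqrt[4]{47} \sqrt{i}} = - \frac{47^{\frac{3}{4}} i^{\frac{3}{2}}}{13442}$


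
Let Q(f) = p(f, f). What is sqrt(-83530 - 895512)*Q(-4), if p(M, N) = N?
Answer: -4*I*sqrt(979042) ≈ -3957.9*I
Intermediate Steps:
Q(f) = f
sqrt(-83530 - 895512)*Q(-4) = sqrt(-83530 - 895512)*(-4) = sqrt(-979042)*(-4) = (I*sqrt(979042))*(-4) = -4*I*sqrt(979042)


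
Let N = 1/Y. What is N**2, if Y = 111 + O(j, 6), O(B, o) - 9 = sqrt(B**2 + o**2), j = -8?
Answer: 1/16900 ≈ 5.9172e-5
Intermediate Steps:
O(B, o) = 9 + sqrt(B**2 + o**2)
Y = 130 (Y = 111 + (9 + sqrt((-8)**2 + 6**2)) = 111 + (9 + sqrt(64 + 36)) = 111 + (9 + sqrt(100)) = 111 + (9 + 10) = 111 + 19 = 130)
N = 1/130 ≈ 0.0076923
N**2 = (1/130)**2 = 1/16900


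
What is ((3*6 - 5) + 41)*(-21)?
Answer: -1134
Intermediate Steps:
((3*6 - 5) + 41)*(-21) = ((18 - 5) + 41)*(-21) = (13 + 41)*(-21) = 54*(-21) = -1134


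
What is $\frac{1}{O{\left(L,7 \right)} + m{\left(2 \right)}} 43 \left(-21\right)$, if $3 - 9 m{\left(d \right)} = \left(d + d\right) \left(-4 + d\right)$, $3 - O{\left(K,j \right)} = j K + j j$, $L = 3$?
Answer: $\frac{8127}{592} \approx 13.728$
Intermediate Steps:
$O{\left(K,j \right)} = 3 - j^{2} - K j$ ($O{\left(K,j \right)} = 3 - \left(j K + j j\right) = 3 - \left(K j + j^{2}\right) = 3 - \left(j^{2} + K j\right) = 3 - j^{2} - K j$)
$m{\left(d \right)} = \frac{1}{3} - \frac{2 d \left(-4 + d\right)}{9}$ ($m{\left(d \right)} = \frac{1}{3} - \frac{\left(d + d\right) \left(-4 + d\right)}{9} = \frac{1}{3} - \frac{2 d \left(-4 + d\right)}{9}$)
$\frac{1}{O{\left(L,7 \right)} + m{\left(2 \right)}} 43 \left(-21\right) = \frac{1}{\left(3 - 7^{2} - 3 \cdot 7\right) + \left(\frac{1}{3} - \frac{2 \cdot 2^{2}}{9} + \frac{8}{9} \cdot 2\right)} 43 \left(-21\right) = \frac{1}{\left(3 - 49 - 21\right) + \left(\frac{1}{3} - \frac{8}{9} + \frac{16}{9}\right)} 43 \left(-21\right) = \frac{1}{-67 + \frac{11}{9}} \cdot 43 \left(-21\right) = \frac{1}{- \frac{592}{9}} \cdot 43 \left(-21\right) = \left(- \frac{9}{592}\right) 43 \left(-21\right) = \left(- \frac{387}{592}\right) \left(-21\right) = \frac{8127}{592}$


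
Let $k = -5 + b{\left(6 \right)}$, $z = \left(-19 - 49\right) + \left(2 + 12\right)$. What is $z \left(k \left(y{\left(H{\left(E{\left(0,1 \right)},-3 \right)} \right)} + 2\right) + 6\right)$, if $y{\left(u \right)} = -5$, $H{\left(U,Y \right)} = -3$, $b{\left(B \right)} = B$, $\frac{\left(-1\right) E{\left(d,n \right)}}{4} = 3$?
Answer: $-162$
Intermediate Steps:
$E{\left(d,n \right)} = -12$ ($E{\left(d,n \right)} = \left(-4\right) 3 = -12$)
$z = -54$ ($z = -68 + 14 = -54$)
$k = 1$ ($k = -5 + 6 = 1$)
$z \left(k \left(y{\left(H{\left(E{\left(0,1 \right)},-3 \right)} \right)} + 2\right) + 6\right) = - 54 \left(1 \left(-5 + 2\right) + 6\right) = - 54 \left(1 \left(-3\right) + 6\right) = - 54 \left(-3 + 6\right) = \left(-54\right) 3 = -162$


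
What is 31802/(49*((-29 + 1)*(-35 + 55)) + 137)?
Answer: -31802/27303 ≈ -1.1648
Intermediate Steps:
31802/(49*((-29 + 1)*(-35 + 55)) + 137) = 31802/(49*(-28*20) + 137) = 31802/(49*(-560) + 137) = 31802/(-27440 + 137) = 31802/(-27303) = 31802*(-1/27303) = -31802/27303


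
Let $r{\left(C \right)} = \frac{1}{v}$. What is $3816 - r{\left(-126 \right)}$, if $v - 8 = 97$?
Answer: $\frac{400679}{105} \approx 3816.0$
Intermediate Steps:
$v = 105$ ($v = 8 + 97 = 105$)
$r{\left(C \right)} = \frac{1}{105}$
$3816 - r{\left(-126 \right)} = 3816 - \frac{1}{105} = \frac{400679}{105}$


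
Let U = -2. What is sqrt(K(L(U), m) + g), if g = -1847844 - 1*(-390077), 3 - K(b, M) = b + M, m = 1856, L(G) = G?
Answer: I*sqrt(1459618) ≈ 1208.1*I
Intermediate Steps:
K(b, M) = 3 - M - b (K(b, M) = 3 - (b + M) = 3 - (M + b) = 3 + (-M - b) = 3 - M - b)
g = -1457767 (g = -1847844 + 390077 = -1457767)
sqrt(K(L(U), m) + g) = sqrt((3 - 1*1856 - 1*(-2)) - 1457767) = sqrt((3 - 1856 + 2) - 1457767) = sqrt(-1851 - 1457767) = sqrt(-1459618) = I*sqrt(1459618)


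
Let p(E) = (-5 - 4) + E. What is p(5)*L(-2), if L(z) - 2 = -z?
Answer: -16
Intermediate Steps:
L(z) = 2 - z
p(E) = -9 + E
p(5)*L(-2) = (-9 + 5)*(2 - 1*(-2)) = -4*(2 + 2) = -4*4 = -16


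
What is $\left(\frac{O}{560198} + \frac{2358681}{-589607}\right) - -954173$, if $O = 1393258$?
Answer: $\frac{157579828597146473}{165148331093} \approx 9.5417 \cdot 10^{5}$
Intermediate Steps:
$\left(\frac{O}{560198} + \frac{2358681}{-589607}\right) - -954173 = \left(\frac{1393258}{560198} + \frac{2358681}{-589607}\right) - -954173 = \left(1393258 \cdot \frac{1}{560198} + 2358681 \left(- \frac{1}{589607}\right)\right) + 954173 = \left(\frac{696629}{280099} - \frac{2358681}{589607}\right) + 954173 = - \frac{249926854616}{165148331093} + 954173 = \frac{157579828597146473}{165148331093}$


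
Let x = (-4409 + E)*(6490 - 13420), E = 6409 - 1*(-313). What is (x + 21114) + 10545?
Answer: -15997431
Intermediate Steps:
E = 6722 (E = 6409 + 313 = 6722)
x = -16029090 (x = (-4409 + 6722)*(6490 - 13420) = 2313*(-6930) = -16029090)
(x + 21114) + 10545 = (-16029090 + 21114) + 10545 = -16007976 + 10545 = -15997431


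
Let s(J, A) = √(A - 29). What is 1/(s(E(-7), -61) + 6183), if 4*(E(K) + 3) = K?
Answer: 687/4247731 - I*√10/12743193 ≈ 0.00016173 - 2.4815e-7*I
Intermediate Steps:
E(K) = -3 + K/4
s(J, A) = √(-29 + A)
1/(s(E(-7), -61) + 6183) = 1/(√(-29 - 61) + 6183) = 1/(√(-90) + 6183) = 1/(3*I*√10 + 6183) = 1/(6183 + 3*I*√10)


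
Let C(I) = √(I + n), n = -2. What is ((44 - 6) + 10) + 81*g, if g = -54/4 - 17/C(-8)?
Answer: -2091/2 + 1377*I*√10/10 ≈ -1045.5 + 435.45*I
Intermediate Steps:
C(I) = √(-2 + I) (C(I) = √(I - 2) = √(-2 + I))
g = -27/2 + 17*I*√10/10 (g = -54/4 - 17/√(-2 - 8) = -54*¼ - 17*(-I*√10/10) = -27/2 - 17*(-I*√10/10) = -27/2 - (-17)*I*√10/10 = -27/2 + 17*I*√10/10 ≈ -13.5 + 5.3759*I)
((44 - 6) + 10) + 81*g = ((44 - 6) + 10) + 81*(-27/2 + 17*I*√10/10) = (38 + 10) + (-2187/2 + 1377*I*√10/10) = 48 + (-2187/2 + 1377*I*√10/10) = -2091/2 + 1377*I*√10/10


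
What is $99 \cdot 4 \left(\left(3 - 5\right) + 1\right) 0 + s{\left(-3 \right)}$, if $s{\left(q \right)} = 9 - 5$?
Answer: $4$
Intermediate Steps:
$s{\left(q \right)} = 4$
$99 \cdot 4 \left(\left(3 - 5\right) + 1\right) 0 + s{\left(-3 \right)} = 99 \cdot 4 \left(\left(3 - 5\right) + 1\right) 0 + 4 = 99 \cdot 4 \left(-2 + 1\right) 0 + 4 = 99 \cdot 4 \left(-1\right) 0 + 4 = 99 \left(\left(-4\right) 0\right) + 4 = 99 \cdot 0 + 4 = 0 + 4 = 4$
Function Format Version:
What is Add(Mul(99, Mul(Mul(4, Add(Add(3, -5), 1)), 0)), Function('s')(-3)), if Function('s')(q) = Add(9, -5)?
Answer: 4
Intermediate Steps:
Function('s')(q) = 4
Add(Mul(99, Mul(Mul(4, Add(Add(3, -5), 1)), 0)), Function('s')(-3)) = Add(Mul(99, Mul(Mul(4, Add(Add(3, -5), 1)), 0)), 4) = Add(Mul(99, Mul(Mul(4, Add(-2, 1)), 0)), 4) = Add(Mul(99, Mul(Mul(4, -1), 0)), 4) = Add(Mul(99, Mul(-4, 0)), 4) = Add(Mul(99, 0), 4) = Add(0, 4) = 4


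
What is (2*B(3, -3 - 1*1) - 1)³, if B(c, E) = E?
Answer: -729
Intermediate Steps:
(2*B(3, -3 - 1*1) - 1)³ = (2*(-3 - 1*1) - 1)³ = (2*(-3 - 1) - 1)³ = (2*(-4) - 1)³ = (-8 - 1)³ = (-9)³ = -729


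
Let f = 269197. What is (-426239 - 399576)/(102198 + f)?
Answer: -165163/74279 ≈ -2.2235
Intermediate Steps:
(-426239 - 399576)/(102198 + f) = (-426239 - 399576)/(102198 + 269197) = -825815/371395 = -825815*1/371395 = -165163/74279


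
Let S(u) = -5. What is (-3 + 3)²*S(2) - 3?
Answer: -3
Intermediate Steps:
(-3 + 3)²*S(2) - 3 = (-3 + 3)²*(-5) - 3 = 0²*(-5) - 3 = 0*(-5) - 3 = 0 - 3 = -3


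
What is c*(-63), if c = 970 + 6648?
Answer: -479934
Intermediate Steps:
c = 7618
c*(-63) = 7618*(-63) = -479934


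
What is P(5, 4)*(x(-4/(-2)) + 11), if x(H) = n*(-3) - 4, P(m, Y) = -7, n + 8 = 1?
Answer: -196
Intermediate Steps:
n = -7 (n = -8 + 1 = -7)
x(H) = 17 (x(H) = -7*(-3) - 4 = 21 - 4 = 17)
P(5, 4)*(x(-4/(-2)) + 11) = -7*(17 + 11) = -7*28 = -196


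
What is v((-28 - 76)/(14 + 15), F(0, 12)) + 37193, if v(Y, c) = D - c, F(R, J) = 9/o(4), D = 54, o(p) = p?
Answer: 148979/4 ≈ 37245.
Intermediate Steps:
F(R, J) = 9/4
v(Y, c) = 54 - c
v((-28 - 76)/(14 + 15), F(0, 12)) + 37193 = (54 - 1*9/4) + 37193 = (54 - 9/4) + 37193 = 207/4 + 37193 = 148979/4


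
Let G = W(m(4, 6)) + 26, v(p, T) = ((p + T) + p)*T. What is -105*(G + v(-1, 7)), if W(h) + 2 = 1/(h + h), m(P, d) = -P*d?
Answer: -99085/16 ≈ -6192.8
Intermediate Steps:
m(P, d) = -P*d
v(p, T) = T*(T + 2*p) (v(p, T) = ((T + p) + p)*T = (T + 2*p)*T = T*(T + 2*p))
W(h) = -2 + 1/(2*h) (W(h) = -2 + 1/(h + h) = -2 + 1/(2*h))
G = 1151/48 (G = (-2 + 1/(2*((-1*4*6)))) + 26 = (-2 + (1/2)/(-24)) + 26 = (-2 + (1/2)*(-1/24)) + 26 = (-2 - 1/48) + 26 = -97/48 + 26 = 1151/48 ≈ 23.979)
-105*(G + v(-1, 7)) = -105*(1151/48 + 7*(7 + 2*(-1))) = -105*(1151/48 + 7*(7 - 2)) = -105*(1151/48 + 7*5) = -105*(1151/48 + 35) = -105*2831/48 = -99085/16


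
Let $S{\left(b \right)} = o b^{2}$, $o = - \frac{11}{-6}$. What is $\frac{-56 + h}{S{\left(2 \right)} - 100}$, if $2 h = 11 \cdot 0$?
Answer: $\frac{84}{139} \approx 0.60432$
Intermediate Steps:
$h = 0$ ($h = \frac{11 \cdot 0}{2} = \frac{1}{2} \cdot 0 = 0$)
$o = \frac{11}{6}$ ($o = \left(-11\right) \left(- \frac{1}{6}\right) = \frac{11}{6} \approx 1.8333$)
$S{\left(b \right)} = \frac{11 b^{2}}{6}$
$\frac{-56 + h}{S{\left(2 \right)} - 100} = \frac{-56 + 0}{\frac{11 \cdot 2^{2}}{6} - 100} = - \frac{56}{\frac{11}{6} \cdot 4 - 100} = - \frac{56}{\frac{22}{3} - 100} = - \frac{56}{- \frac{278}{3}} = \left(-56\right) \left(- \frac{3}{278}\right) = \frac{84}{139}$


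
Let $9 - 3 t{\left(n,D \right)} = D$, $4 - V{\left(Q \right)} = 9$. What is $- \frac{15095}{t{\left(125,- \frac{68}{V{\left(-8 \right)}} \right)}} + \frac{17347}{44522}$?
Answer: $\frac{10081292831}{1024006} \approx 9845.0$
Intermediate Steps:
$V{\left(Q \right)} = -5$ ($V{\left(Q \right)} = 4 - 9 = -5$)
$t{\left(n,D \right)} = 3 - \frac{D}{3}$
$- \frac{15095}{t{\left(125,- \frac{68}{V{\left(-8 \right)}} \right)}} + \frac{17347}{44522} = - \frac{15095}{3 - \frac{\left(-68\right) \frac{1}{-5}}{3}} + \frac{17347}{44522} = - \frac{15095}{3 - \frac{\left(-68\right) \left(- \frac{1}{5}\right)}{3}} + 17347 \cdot \frac{1}{44522} = - \frac{15095}{3 - \frac{68}{15}} + \frac{17347}{44522} = - \frac{15095}{- \frac{23}{15}} + \frac{17347}{44522} = \left(-15095\right) \left(- \frac{15}{23}\right) + \frac{17347}{44522} = \frac{226425}{23} + \frac{17347}{44522} = \frac{10081292831}{1024006}$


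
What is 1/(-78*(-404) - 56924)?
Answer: -1/25412 ≈ -3.9351e-5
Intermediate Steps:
1/(-78*(-404) - 56924) = 1/(31512 - 56924) = 1/(-25412) = -1/25412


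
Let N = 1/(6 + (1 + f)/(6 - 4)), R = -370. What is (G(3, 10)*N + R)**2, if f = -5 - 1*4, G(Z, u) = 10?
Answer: 133225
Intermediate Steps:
f = -9 (f = -5 - 4 = -9)
N = 1/2 (N = 1/(6 + (1 - 9)/(6 - 4)) = 1/(6 - 8/2) = 1/(6 - 8*1/2) = 1/(6 - 4) = 1/2 ≈ 0.50000)
(G(3, 10)*N + R)**2 = (10*(1/2) - 370)**2 = (5 - 370)**2 = (-365)**2 = 133225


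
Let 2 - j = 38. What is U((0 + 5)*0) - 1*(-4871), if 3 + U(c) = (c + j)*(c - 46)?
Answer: 6524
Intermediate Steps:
j = -36 (j = 2 - 1*38 = 2 - 38 = -36)
U(c) = -3 + (-46 + c)*(-36 + c) (U(c) = -3 + (c - 36)*(c - 46) = -3 + (-36 + c)*(-46 + c) = -3 + (-46 + c)*(-36 + c))
U((0 + 5)*0) - 1*(-4871) = (1653 + ((0 + 5)*0)**2 - 82*(0 + 5)*0) - 1*(-4871) = (1653 + (5*0)**2 - 410*0) + 4871 = (1653 + 0**2 - 82*0) + 4871 = (1653 + 0 + 0) + 4871 = 1653 + 4871 = 6524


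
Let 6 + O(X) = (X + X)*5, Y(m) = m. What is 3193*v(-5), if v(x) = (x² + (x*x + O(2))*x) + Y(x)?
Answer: -558775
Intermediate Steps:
O(X) = -6 + 10*X (O(X) = -6 + (X + X)*5 = -6 + (2*X)*5 = -6 + 10*X)
v(x) = x + x² + x*(14 + x²) (v(x) = (x² + (x*x + (-6 + 10*2))*x) + x = (x² + (x² + (-6 + 20))*x) + x = (x² + (x² + 14)*x) + x = (x² + (14 + x²)*x) + x = (x² + x*(14 + x²)) + x = x + x² + x*(14 + x²))
3193*v(-5) = 3193*(-5*(15 - 5 + (-5)²)) = 3193*(-5*(15 - 5 + 25)) = 3193*(-5*35) = 3193*(-175) = -558775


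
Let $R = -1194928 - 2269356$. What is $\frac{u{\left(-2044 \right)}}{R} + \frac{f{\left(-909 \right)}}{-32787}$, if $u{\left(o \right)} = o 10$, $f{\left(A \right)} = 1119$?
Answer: $- \frac{267197293}{9465289959} \approx -0.028229$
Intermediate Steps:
$R = -3464284$
$u{\left(o \right)} = 10 o$
$\frac{u{\left(-2044 \right)}}{R} + \frac{f{\left(-909 \right)}}{-32787} = \frac{10 \left(-2044\right)}{-3464284} + \frac{1119}{-32787} = \left(-20440\right) \left(- \frac{1}{3464284}\right) + 1119 \left(- \frac{1}{32787}\right) = \frac{5110}{866071} - \frac{373}{10929} = - \frac{267197293}{9465289959}$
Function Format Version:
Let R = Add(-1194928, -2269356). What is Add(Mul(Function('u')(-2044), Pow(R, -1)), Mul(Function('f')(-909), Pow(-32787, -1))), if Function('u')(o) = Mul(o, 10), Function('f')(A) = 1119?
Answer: Rational(-267197293, 9465289959) ≈ -0.028229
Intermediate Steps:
R = -3464284
Function('u')(o) = Mul(10, o)
Add(Mul(Function('u')(-2044), Pow(R, -1)), Mul(Function('f')(-909), Pow(-32787, -1))) = Add(Mul(Mul(10, -2044), Pow(-3464284, -1)), Mul(1119, Pow(-32787, -1))) = Add(Mul(-20440, Rational(-1, 3464284)), Mul(1119, Rational(-1, 32787))) = Add(Rational(5110, 866071), Rational(-373, 10929)) = Rational(-267197293, 9465289959)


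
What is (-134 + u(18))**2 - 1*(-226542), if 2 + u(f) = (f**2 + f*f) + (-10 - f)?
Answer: 460798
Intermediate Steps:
u(f) = -12 - f + 2*f**2 (u(f) = -2 + ((f**2 + f*f) + (-10 - f)) = -2 + ((f**2 + f**2) + (-10 - f)) = -2 + (2*f**2 + (-10 - f)) = -2 + (-10 - f + 2*f**2) = -12 - f + 2*f**2)
(-134 + u(18))**2 - 1*(-226542) = (-134 + (-12 - 1*18 + 2*18**2))**2 - 1*(-226542) = (-134 + (-12 - 18 + 2*324))**2 + 226542 = (-134 + (-12 - 18 + 648))**2 + 226542 = (-134 + 618)**2 + 226542 = 484**2 + 226542 = 234256 + 226542 = 460798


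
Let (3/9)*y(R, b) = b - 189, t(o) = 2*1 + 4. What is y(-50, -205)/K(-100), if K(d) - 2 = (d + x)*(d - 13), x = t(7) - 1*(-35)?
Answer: -394/2223 ≈ -0.17724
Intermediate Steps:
t(o) = 6 (t(o) = 2 + 4 = 6)
x = 41 (x = 6 - 1*(-35) = 6 + 35 = 41)
K(d) = 2 + (-13 + d)*(41 + d) (K(d) = 2 + (d + 41)*(d - 13) = 2 + (41 + d)*(-13 + d) = 2 + (-13 + d)*(41 + d))
y(R, b) = -567 + 3*b (y(R, b) = 3*(b - 189) = 3*(-189 + b) = -567 + 3*b)
y(-50, -205)/K(-100) = (-567 + 3*(-205))/(-531 + (-100)**2 + 28*(-100)) = (-567 - 615)/(-531 + 10000 - 2800) = -1182/6669 = -1182*1/6669 = -394/2223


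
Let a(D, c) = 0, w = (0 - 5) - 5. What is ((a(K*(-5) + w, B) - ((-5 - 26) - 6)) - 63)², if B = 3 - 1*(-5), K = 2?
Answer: 676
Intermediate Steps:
w = -10 (w = -5 - 5 = -10)
B = 8 (B = 3 + 5 = 8)
((a(K*(-5) + w, B) - ((-5 - 26) - 6)) - 63)² = ((0 - ((-5 - 26) - 6)) - 63)² = ((0 - (-31 - 6)) - 63)² = ((0 - 1*(-37)) - 63)² = ((0 + 37) - 63)² = (37 - 63)² = (-26)² = 676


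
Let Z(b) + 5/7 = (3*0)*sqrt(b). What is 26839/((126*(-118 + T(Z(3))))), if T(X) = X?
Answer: -26839/14958 ≈ -1.7943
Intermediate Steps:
Z(b) = -5/7 (Z(b) = -5/7 + (3*0)*sqrt(b) = -5/7 + 0*sqrt(b) = -5/7 + 0 = -5/7)
26839/((126*(-118 + T(Z(3))))) = 26839/((126*(-118 - 5/7))) = 26839/((126*(-831/7))) = 26839/(-14958) = 26839*(-1/14958) = -26839/14958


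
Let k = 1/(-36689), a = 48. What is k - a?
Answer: -1761073/36689 ≈ -48.000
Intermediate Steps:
k = -1/36689 ≈ -2.7256e-5
k - a = -1/36689 - 1*48 = -1/36689 - 48 = -1761073/36689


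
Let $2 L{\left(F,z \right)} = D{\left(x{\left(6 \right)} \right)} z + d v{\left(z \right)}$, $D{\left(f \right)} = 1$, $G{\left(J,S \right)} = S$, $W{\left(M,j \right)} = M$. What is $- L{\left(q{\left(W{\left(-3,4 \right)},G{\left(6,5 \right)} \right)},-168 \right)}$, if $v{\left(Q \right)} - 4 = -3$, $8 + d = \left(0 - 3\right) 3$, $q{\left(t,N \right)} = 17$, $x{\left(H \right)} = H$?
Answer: $\frac{185}{2} \approx 92.5$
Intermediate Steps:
$d = -17$ ($d = -8 + \left(0 - 3\right) 3 = -8 - 9 = -17$)
$v{\left(Q \right)} = 1$ ($v{\left(Q \right)} = 4 - 3 = 1$)
$L{\left(F,z \right)} = - \frac{17}{2} + \frac{z}{2}$ ($L{\left(F,z \right)} = \frac{1 z - 17}{2} = \frac{z - 17}{2} = \frac{-17 + z}{2} = - \frac{17}{2} + \frac{z}{2}$)
$- L{\left(q{\left(W{\left(-3,4 \right)},G{\left(6,5 \right)} \right)},-168 \right)} = - (- \frac{17}{2} + \frac{1}{2} \left(-168\right)) = - (- \frac{17}{2} - 84) = \left(-1\right) \left(- \frac{185}{2}\right) = \frac{185}{2}$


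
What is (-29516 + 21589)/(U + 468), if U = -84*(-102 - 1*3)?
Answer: -7927/9288 ≈ -0.85347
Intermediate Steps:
U = 8820 (U = -84*(-102 - 3) = -84*(-105) = 8820)
(-29516 + 21589)/(U + 468) = (-29516 + 21589)/(8820 + 468) = -7927/9288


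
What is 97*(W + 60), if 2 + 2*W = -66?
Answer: 2522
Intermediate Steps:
W = -34 (W = -1 + (1/2)*(-66) = -1 - 33 = -34)
97*(W + 60) = 97*(-34 + 60) = 97*26 = 2522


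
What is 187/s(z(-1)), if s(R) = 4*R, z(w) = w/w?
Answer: 187/4 ≈ 46.750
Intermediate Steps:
z(w) = 1
187/s(z(-1)) = 187/((4*1)) = 187/4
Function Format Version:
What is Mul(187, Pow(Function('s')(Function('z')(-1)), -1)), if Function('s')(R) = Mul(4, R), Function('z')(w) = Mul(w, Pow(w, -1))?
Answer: Rational(187, 4) ≈ 46.750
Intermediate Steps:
Function('z')(w) = 1
Mul(187, Pow(Function('s')(Function('z')(-1)), -1)) = Mul(187, Pow(Mul(4, 1), -1)) = Mul(187, Pow(4, -1)) = Mul(187, Rational(1, 4)) = Rational(187, 4)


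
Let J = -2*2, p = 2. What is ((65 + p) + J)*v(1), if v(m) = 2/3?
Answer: 42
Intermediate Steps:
v(m) = 2/3 (v(m) = 2*(1/3) = 2/3)
J = -4
((65 + p) + J)*v(1) = ((65 + 2) - 4)*(2/3) = (67 - 4)*(2/3) = 63*(2/3) = 42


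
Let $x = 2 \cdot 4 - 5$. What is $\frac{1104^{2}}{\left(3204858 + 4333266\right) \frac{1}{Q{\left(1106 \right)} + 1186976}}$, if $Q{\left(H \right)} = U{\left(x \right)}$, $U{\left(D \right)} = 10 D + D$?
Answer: $\frac{120562130112}{628177} \approx 1.9192 \cdot 10^{5}$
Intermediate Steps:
$x = 3$ ($x = 8 - 5 = 3$)
$U{\left(D \right)} = 11 D$
$Q{\left(H \right)} = 33$ ($Q{\left(H \right)} = 11 \cdot 3 = 33$)
$\frac{1104^{2}}{\left(3204858 + 4333266\right) \frac{1}{Q{\left(1106 \right)} + 1186976}} = \frac{1104^{2}}{\left(3204858 + 4333266\right) \frac{1}{33 + 1186976}} = \frac{1218816}{7538124 \cdot \frac{1}{1187009}} = \frac{1218816}{\frac{7538124}{1187009}} = 1218816 \cdot \frac{1187009}{7538124} = \frac{120562130112}{628177}$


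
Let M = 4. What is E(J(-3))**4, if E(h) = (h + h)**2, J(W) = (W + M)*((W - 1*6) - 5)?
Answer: 377801998336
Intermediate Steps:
J(W) = (-11 + W)*(4 + W) (J(W) = (W + 4)*((W - 1*6) - 5) = (4 + W)*((W - 6) - 5) = (4 + W)*((-6 + W) - 5) = (4 + W)*(-11 + W) = (-11 + W)*(4 + W))
E(h) = 4*h**2 (E(h) = (2*h)**2 = 4*h**2)
E(J(-3))**4 = (4*(-44 + (-3)**2 - 7*(-3))**2)**4 = (4*(-44 + 9 + 21)**2)**4 = (4*(-14)**2)**4 = (4*196)**4 = 784**4 = 377801998336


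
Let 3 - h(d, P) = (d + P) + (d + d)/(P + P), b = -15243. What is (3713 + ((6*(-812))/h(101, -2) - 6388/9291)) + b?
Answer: -1379777962/120783 ≈ -11424.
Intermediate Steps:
h(d, P) = 3 - P - d - d/P (h(d, P) = 3 - ((d + P) + (d + d)/(P + P)) = 3 - ((P + d) + (2*d)/((2*P))) = 3 - ((P + d) + (2*d)*(1/(2*P))) = 3 - ((P + d) + d/P) = 3 - (P + d + d/P) = 3 + (-P - d - d/P) = 3 - P - d - d/P)
(3713 + ((6*(-812))/h(101, -2) - 6388/9291)) + b = (3713 + ((6*(-812))/(3 - 1*(-2) - 1*101 - 1*101/(-2)) - 6388/9291)) - 15243 = (3713 + (-4872/(3 + 2 - 101 - 1*101*(-½)) - 6388*1/9291)) - 15243 = (3713 + (-4872/(3 + 2 - 101 + 101/2) - 6388/9291)) - 15243 = (3713 + (-4872/(-91/2) - 6388/9291)) - 15243 = (3713 + (-4872*(-2/91) - 6388/9291)) - 15243 = (3713 + (1392/13 - 6388/9291)) - 15243 = (3713 + 12850028/120783) - 15243 = 461317307/120783 - 15243 = -1379777962/120783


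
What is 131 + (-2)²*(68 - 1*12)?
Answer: 355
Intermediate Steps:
131 + (-2)²*(68 - 1*12) = 131 + 4*(68 - 12) = 131 + 4*56 = 131 + 224 = 355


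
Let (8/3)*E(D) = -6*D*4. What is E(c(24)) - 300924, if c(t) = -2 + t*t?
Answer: -306090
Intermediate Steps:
c(t) = -2 + t²
E(D) = -9*D (E(D) = 3*(-6*D*4)/8 = 3*(-24*D)/8 = -9*D)
E(c(24)) - 300924 = -9*(-2 + 24²) - 300924 = -9*(-2 + 576) - 300924 = -9*574 - 300924 = -5166 - 300924 = -306090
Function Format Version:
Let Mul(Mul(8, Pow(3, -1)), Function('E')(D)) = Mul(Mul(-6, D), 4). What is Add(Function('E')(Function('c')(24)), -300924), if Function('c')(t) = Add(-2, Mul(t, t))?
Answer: -306090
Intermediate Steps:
Function('c')(t) = Add(-2, Pow(t, 2))
Function('E')(D) = Mul(-9, D) (Function('E')(D) = Mul(Rational(3, 8), Mul(Mul(-6, D), 4)) = Mul(Rational(3, 8), Mul(-24, D)) = Mul(-9, D))
Add(Function('E')(Function('c')(24)), -300924) = Add(Mul(-9, Add(-2, Pow(24, 2))), -300924) = Add(Mul(-9, Add(-2, 576)), -300924) = Add(Mul(-9, 574), -300924) = Add(-5166, -300924) = -306090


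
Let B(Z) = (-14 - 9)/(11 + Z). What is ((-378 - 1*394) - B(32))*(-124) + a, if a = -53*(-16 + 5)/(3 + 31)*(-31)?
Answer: 139080229/1462 ≈ 95130.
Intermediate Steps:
B(Z) = -23/(11 + Z)
a = -18073/34 (a = -(-583)/34*(-31) = -53*(-11/34)*(-31) = (583/34)*(-31) = -18073/34 ≈ -531.56)
((-378 - 1*394) - B(32))*(-124) + a = ((-378 - 1*394) - (-23)/(11 + 32))*(-124) - 18073/34 = ((-378 - 394) - (-23)/43)*(-124) - 18073/34 = (-772 - (-23)/43)*(-124) - 18073/34 = (-772 - 1*(-23/43))*(-124) - 18073/34 = (-772 + 23/43)*(-124) - 18073/34 = -33173/43*(-124) - 18073/34 = 4113452/43 - 18073/34 = 139080229/1462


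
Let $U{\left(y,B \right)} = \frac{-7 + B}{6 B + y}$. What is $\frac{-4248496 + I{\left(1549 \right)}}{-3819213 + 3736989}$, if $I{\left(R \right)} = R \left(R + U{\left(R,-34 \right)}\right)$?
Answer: $\frac{621774071}{27647820} \approx 22.489$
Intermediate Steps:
$U{\left(y,B \right)} = \frac{-7 + B}{y + 6 B}$
$I{\left(R \right)} = R \left(R - \frac{41}{-204 + R}\right)$ ($I{\left(R \right)} = R \left(R + \frac{-7 - 34}{R + 6 \left(-34\right)}\right) = R \left(R + \frac{1}{R - 204} \left(-41\right)\right) = R \left(R + \frac{1}{-204 + R} \left(-41\right)\right) = R \left(R - \frac{41}{-204 + R}\right)$)
$\frac{-4248496 + I{\left(1549 \right)}}{-3819213 + 3736989} = \frac{-4248496 + \frac{1549 \left(-41 + 1549 \left(-204 + 1549\right)\right)}{-204 + 1549}}{-3819213 + 3736989} = \frac{-4248496 + \frac{1549 \left(-41 + 1549 \cdot 1345\right)}{1345}}{-82224} = \left(-4248496 + 1549 \cdot \frac{1}{1345} \left(-41 + 2083405\right)\right) \left(- \frac{1}{82224}\right) = \left(-4248496 + 1549 \cdot \frac{1}{1345} \cdot 2083364\right) \left(- \frac{1}{82224}\right) = \left(-4248496 + \frac{3227130836}{1345}\right) \left(- \frac{1}{82224}\right) = \left(- \frac{2487096284}{1345}\right) \left(- \frac{1}{82224}\right) = \frac{621774071}{27647820}$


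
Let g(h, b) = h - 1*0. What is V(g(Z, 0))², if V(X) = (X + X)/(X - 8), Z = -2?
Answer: 4/25 ≈ 0.16000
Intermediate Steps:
g(h, b) = h (g(h, b) = h + 0 = h)
V(X) = 2*X/(-8 + X) (V(X) = (2*X)/(-8 + X) = 2*X/(-8 + X))
V(g(Z, 0))² = (2*(-2)/(-8 - 2))² = (2*(-2)/(-10))² = (2*(-2)*(-⅒))² = (⅖)² = 4/25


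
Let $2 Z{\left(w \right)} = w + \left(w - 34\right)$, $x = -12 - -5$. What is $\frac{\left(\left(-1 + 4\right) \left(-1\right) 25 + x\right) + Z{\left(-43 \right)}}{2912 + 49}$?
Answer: $- \frac{142}{2961} \approx -0.047957$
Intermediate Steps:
$x = -7$ ($x = -12 + 5 = -7$)
$Z{\left(w \right)} = -17 + w$ ($Z{\left(w \right)} = \frac{w + \left(w - 34\right)}{2} = \frac{w + \left(-34 + w\right)}{2} = \frac{-34 + 2 w}{2} = -17 + w$)
$\frac{\left(\left(-1 + 4\right) \left(-1\right) 25 + x\right) + Z{\left(-43 \right)}}{2912 + 49} = \frac{\left(\left(-1 + 4\right) \left(-1\right) 25 - 7\right) - 60}{2912 + 49} = \frac{\left(3 \left(-1\right) 25 - 7\right) - 60}{2961} = \left(\left(\left(-3\right) 25 - 7\right) - 60\right) \frac{1}{2961} = \left(\left(-75 - 7\right) - 60\right) \frac{1}{2961} = \left(-82 - 60\right) \frac{1}{2961} = \left(-142\right) \frac{1}{2961} = - \frac{142}{2961}$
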